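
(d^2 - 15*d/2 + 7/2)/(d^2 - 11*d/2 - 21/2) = (2*d - 1)/(2*d + 3)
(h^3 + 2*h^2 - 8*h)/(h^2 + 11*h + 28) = h*(h - 2)/(h + 7)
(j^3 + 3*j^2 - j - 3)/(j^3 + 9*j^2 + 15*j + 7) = (j^2 + 2*j - 3)/(j^2 + 8*j + 7)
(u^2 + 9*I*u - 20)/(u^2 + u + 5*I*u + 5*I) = (u + 4*I)/(u + 1)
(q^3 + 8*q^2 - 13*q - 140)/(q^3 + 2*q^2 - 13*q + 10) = (q^2 + 3*q - 28)/(q^2 - 3*q + 2)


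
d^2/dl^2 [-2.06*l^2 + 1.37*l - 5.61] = -4.12000000000000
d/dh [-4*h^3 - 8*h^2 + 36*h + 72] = -12*h^2 - 16*h + 36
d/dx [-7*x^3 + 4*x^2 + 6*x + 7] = -21*x^2 + 8*x + 6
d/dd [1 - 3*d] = -3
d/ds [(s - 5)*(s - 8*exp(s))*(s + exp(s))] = (s - 5)*(s - 8*exp(s))*(exp(s) + 1) - (s - 5)*(s + exp(s))*(8*exp(s) - 1) + (s - 8*exp(s))*(s + exp(s))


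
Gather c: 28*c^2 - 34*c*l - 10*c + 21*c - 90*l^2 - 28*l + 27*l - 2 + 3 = 28*c^2 + c*(11 - 34*l) - 90*l^2 - l + 1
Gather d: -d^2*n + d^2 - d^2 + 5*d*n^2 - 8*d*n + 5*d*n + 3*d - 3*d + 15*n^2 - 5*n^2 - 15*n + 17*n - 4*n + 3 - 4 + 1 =-d^2*n + d*(5*n^2 - 3*n) + 10*n^2 - 2*n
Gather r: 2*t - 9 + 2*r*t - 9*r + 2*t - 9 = r*(2*t - 9) + 4*t - 18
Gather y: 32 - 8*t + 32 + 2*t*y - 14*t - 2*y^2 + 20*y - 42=-22*t - 2*y^2 + y*(2*t + 20) + 22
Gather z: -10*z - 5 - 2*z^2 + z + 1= -2*z^2 - 9*z - 4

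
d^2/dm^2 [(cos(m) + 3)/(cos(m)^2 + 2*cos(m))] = (8*(cos(m) + 1)^2*(cos(m) + 3)*sin(m)^2 - (cos(m) + 2)^2*cos(m)^3 + (cos(m) + 2)*(6*cos(m) + 9*cos(2*m) + 2*cos(3*m) - 1)*cos(m))/((cos(m) + 2)^3*cos(m)^3)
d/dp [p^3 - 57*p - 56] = 3*p^2 - 57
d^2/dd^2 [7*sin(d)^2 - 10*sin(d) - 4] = 10*sin(d) + 14*cos(2*d)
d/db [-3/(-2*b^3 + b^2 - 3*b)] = 3*(-6*b^2 + 2*b - 3)/(b^2*(2*b^2 - b + 3)^2)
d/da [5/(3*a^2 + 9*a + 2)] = 15*(-2*a - 3)/(3*a^2 + 9*a + 2)^2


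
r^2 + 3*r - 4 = (r - 1)*(r + 4)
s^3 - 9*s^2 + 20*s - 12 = (s - 6)*(s - 2)*(s - 1)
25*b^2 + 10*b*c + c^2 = (5*b + c)^2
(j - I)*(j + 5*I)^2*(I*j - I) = I*j^4 - 9*j^3 - I*j^3 + 9*j^2 - 15*I*j^2 - 25*j + 15*I*j + 25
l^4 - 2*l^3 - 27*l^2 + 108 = (l - 6)*(l - 2)*(l + 3)^2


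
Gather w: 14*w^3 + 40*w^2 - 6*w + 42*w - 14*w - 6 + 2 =14*w^3 + 40*w^2 + 22*w - 4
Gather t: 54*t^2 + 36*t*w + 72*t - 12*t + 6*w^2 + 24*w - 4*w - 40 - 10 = 54*t^2 + t*(36*w + 60) + 6*w^2 + 20*w - 50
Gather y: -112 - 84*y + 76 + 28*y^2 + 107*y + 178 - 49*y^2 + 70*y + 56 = -21*y^2 + 93*y + 198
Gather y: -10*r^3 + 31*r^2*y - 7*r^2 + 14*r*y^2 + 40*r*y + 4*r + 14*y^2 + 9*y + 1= -10*r^3 - 7*r^2 + 4*r + y^2*(14*r + 14) + y*(31*r^2 + 40*r + 9) + 1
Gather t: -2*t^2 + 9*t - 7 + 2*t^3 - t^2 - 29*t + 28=2*t^3 - 3*t^2 - 20*t + 21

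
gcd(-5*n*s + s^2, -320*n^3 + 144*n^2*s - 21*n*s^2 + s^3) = -5*n + s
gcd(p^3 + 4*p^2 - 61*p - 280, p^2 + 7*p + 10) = p + 5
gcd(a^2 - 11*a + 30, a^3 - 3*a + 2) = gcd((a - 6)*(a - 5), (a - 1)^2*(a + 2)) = 1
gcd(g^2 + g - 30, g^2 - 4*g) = 1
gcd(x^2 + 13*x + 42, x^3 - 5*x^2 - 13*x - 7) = 1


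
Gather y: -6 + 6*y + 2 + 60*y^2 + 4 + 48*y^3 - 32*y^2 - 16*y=48*y^3 + 28*y^2 - 10*y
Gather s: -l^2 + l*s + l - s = -l^2 + l + s*(l - 1)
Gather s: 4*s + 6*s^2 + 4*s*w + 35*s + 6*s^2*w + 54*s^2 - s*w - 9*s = s^2*(6*w + 60) + s*(3*w + 30)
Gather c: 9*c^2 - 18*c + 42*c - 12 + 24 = 9*c^2 + 24*c + 12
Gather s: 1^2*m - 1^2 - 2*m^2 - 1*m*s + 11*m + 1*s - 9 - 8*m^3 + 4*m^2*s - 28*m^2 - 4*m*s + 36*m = -8*m^3 - 30*m^2 + 48*m + s*(4*m^2 - 5*m + 1) - 10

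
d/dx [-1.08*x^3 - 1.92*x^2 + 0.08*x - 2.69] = -3.24*x^2 - 3.84*x + 0.08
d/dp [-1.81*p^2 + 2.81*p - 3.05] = 2.81 - 3.62*p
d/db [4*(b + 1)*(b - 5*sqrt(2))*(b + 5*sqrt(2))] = 12*b^2 + 8*b - 200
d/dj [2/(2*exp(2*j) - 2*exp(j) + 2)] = (1 - 2*exp(j))*exp(j)/(exp(2*j) - exp(j) + 1)^2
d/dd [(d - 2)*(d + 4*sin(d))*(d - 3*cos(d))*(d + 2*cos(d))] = (2 - d)*(d + 4*sin(d))*(d - 3*cos(d))*(2*sin(d) - 1) + (d - 2)*(d + 4*sin(d))*(d + 2*cos(d))*(3*sin(d) + 1) + (d - 2)*(d - 3*cos(d))*(d + 2*cos(d))*(4*cos(d) + 1) + (d + 4*sin(d))*(d - 3*cos(d))*(d + 2*cos(d))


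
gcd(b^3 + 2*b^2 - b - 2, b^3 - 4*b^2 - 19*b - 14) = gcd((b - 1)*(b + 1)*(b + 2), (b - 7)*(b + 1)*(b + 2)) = b^2 + 3*b + 2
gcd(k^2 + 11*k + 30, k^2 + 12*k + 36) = k + 6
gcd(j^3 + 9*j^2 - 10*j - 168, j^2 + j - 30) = j + 6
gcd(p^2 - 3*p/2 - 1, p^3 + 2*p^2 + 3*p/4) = p + 1/2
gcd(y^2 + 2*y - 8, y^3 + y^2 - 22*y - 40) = y + 4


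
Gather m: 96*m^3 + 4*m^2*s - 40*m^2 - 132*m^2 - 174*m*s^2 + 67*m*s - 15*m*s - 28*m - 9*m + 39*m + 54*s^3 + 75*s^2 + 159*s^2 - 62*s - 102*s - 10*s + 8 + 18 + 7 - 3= 96*m^3 + m^2*(4*s - 172) + m*(-174*s^2 + 52*s + 2) + 54*s^3 + 234*s^2 - 174*s + 30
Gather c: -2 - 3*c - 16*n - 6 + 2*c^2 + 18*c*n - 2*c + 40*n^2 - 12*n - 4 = 2*c^2 + c*(18*n - 5) + 40*n^2 - 28*n - 12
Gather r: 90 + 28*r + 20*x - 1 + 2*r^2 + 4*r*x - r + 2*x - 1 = 2*r^2 + r*(4*x + 27) + 22*x + 88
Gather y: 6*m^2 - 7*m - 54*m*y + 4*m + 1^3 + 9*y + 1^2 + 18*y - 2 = 6*m^2 - 3*m + y*(27 - 54*m)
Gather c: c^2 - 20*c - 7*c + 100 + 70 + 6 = c^2 - 27*c + 176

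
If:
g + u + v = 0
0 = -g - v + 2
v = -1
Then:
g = 3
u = -2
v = -1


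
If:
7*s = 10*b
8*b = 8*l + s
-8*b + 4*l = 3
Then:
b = -7/11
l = -23/44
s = -10/11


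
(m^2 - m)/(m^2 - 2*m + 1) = m/(m - 1)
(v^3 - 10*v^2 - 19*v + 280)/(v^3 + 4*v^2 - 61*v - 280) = (v - 7)/(v + 7)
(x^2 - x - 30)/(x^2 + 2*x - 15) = (x - 6)/(x - 3)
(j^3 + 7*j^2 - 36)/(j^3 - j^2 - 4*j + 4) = (j^2 + 9*j + 18)/(j^2 + j - 2)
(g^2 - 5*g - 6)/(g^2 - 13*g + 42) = (g + 1)/(g - 7)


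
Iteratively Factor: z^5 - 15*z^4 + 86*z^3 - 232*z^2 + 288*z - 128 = (z - 4)*(z^4 - 11*z^3 + 42*z^2 - 64*z + 32) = (z - 4)*(z - 2)*(z^3 - 9*z^2 + 24*z - 16) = (z - 4)^2*(z - 2)*(z^2 - 5*z + 4) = (z - 4)^2*(z - 2)*(z - 1)*(z - 4)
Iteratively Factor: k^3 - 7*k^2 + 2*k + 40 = (k - 4)*(k^2 - 3*k - 10) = (k - 4)*(k + 2)*(k - 5)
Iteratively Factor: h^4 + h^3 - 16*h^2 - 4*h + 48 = (h + 4)*(h^3 - 3*h^2 - 4*h + 12) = (h + 2)*(h + 4)*(h^2 - 5*h + 6) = (h - 3)*(h + 2)*(h + 4)*(h - 2)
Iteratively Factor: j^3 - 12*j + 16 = (j - 2)*(j^2 + 2*j - 8) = (j - 2)^2*(j + 4)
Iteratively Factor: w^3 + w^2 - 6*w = (w - 2)*(w^2 + 3*w) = (w - 2)*(w + 3)*(w)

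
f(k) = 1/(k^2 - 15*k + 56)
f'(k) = (15 - 2*k)/(k^2 - 15*k + 56)^2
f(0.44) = 0.02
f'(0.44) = 0.01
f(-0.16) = 0.02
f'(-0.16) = 0.00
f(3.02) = 0.05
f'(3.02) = 0.02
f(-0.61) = 0.02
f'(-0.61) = 0.00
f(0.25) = 0.02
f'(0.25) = 0.01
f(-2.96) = 0.01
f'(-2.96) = 0.00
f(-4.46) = 0.01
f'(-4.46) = 0.00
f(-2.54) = 0.01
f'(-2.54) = 0.00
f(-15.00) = 0.00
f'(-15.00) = 0.00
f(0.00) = 0.02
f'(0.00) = 0.00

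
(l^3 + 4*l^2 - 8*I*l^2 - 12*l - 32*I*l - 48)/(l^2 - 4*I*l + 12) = (l^2 + 2*l*(2 - I) - 8*I)/(l + 2*I)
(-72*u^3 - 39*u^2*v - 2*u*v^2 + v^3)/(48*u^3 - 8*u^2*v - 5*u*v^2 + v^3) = (-24*u^2 - 5*u*v + v^2)/(16*u^2 - 8*u*v + v^2)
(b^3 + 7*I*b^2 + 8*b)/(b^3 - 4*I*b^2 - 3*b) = (b + 8*I)/(b - 3*I)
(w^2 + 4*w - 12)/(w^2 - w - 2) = (w + 6)/(w + 1)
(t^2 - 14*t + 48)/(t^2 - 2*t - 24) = (t - 8)/(t + 4)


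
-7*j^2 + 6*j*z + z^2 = (-j + z)*(7*j + z)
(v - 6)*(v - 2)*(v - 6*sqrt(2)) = v^3 - 6*sqrt(2)*v^2 - 8*v^2 + 12*v + 48*sqrt(2)*v - 72*sqrt(2)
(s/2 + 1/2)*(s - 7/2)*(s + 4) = s^3/2 + 3*s^2/4 - 27*s/4 - 7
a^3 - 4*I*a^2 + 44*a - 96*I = (a - 8*I)*(a - 2*I)*(a + 6*I)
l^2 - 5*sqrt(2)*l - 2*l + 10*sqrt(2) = (l - 2)*(l - 5*sqrt(2))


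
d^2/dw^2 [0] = 0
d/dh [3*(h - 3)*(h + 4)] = 6*h + 3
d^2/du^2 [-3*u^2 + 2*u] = -6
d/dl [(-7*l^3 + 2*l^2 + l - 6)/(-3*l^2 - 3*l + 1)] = (21*l^4 + 42*l^3 - 24*l^2 - 32*l - 17)/(9*l^4 + 18*l^3 + 3*l^2 - 6*l + 1)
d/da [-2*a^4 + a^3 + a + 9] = -8*a^3 + 3*a^2 + 1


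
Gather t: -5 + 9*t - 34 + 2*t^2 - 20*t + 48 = 2*t^2 - 11*t + 9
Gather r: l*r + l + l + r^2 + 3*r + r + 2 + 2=2*l + r^2 + r*(l + 4) + 4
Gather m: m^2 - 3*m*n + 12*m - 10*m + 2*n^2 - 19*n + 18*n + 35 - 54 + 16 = m^2 + m*(2 - 3*n) + 2*n^2 - n - 3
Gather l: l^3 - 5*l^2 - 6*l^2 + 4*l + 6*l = l^3 - 11*l^2 + 10*l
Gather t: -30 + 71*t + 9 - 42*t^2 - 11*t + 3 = -42*t^2 + 60*t - 18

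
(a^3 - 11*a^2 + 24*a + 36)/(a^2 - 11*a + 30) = (a^2 - 5*a - 6)/(a - 5)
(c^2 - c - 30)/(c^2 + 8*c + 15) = (c - 6)/(c + 3)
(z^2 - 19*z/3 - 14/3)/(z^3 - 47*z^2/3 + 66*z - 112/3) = (3*z + 2)/(3*z^2 - 26*z + 16)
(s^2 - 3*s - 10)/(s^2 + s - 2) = (s - 5)/(s - 1)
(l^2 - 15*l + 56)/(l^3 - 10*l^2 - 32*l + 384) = (l - 7)/(l^2 - 2*l - 48)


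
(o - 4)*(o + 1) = o^2 - 3*o - 4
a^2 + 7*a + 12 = (a + 3)*(a + 4)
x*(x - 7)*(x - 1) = x^3 - 8*x^2 + 7*x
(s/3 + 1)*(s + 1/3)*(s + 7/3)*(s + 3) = s^4/3 + 26*s^3/9 + 232*s^2/27 + 86*s/9 + 7/3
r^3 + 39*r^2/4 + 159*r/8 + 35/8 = (r + 1/4)*(r + 5/2)*(r + 7)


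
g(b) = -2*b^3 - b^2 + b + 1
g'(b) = -6*b^2 - 2*b + 1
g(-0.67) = 0.48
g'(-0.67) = -0.35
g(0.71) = 0.49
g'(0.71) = -3.44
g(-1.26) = 2.15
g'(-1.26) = -6.01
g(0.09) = 1.08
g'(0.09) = 0.77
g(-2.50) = 23.50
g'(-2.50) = -31.50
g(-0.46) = 0.52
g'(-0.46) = 0.65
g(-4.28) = 135.21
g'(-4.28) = -100.35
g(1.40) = -5.05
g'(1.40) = -13.56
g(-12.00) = 3301.00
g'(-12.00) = -839.00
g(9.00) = -1529.00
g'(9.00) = -503.00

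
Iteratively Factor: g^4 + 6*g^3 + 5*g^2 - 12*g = (g - 1)*(g^3 + 7*g^2 + 12*g) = (g - 1)*(g + 3)*(g^2 + 4*g) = (g - 1)*(g + 3)*(g + 4)*(g)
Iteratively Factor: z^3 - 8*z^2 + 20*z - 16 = (z - 2)*(z^2 - 6*z + 8) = (z - 2)^2*(z - 4)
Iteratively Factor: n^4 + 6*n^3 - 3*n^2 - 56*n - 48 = (n + 4)*(n^3 + 2*n^2 - 11*n - 12) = (n - 3)*(n + 4)*(n^2 + 5*n + 4) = (n - 3)*(n + 4)^2*(n + 1)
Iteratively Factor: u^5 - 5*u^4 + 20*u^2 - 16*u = (u)*(u^4 - 5*u^3 + 20*u - 16) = u*(u - 2)*(u^3 - 3*u^2 - 6*u + 8) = u*(u - 2)*(u + 2)*(u^2 - 5*u + 4) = u*(u - 4)*(u - 2)*(u + 2)*(u - 1)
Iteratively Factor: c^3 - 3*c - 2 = (c + 1)*(c^2 - c - 2) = (c - 2)*(c + 1)*(c + 1)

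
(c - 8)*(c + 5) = c^2 - 3*c - 40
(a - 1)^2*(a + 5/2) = a^3 + a^2/2 - 4*a + 5/2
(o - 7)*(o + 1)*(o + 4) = o^3 - 2*o^2 - 31*o - 28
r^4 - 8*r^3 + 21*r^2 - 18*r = r*(r - 3)^2*(r - 2)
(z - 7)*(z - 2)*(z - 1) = z^3 - 10*z^2 + 23*z - 14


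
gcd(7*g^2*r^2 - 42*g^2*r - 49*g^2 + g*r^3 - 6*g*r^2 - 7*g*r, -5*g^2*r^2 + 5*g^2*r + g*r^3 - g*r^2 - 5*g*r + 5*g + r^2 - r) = 1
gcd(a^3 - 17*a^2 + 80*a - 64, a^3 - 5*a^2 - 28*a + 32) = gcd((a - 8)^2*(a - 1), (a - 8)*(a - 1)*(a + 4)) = a^2 - 9*a + 8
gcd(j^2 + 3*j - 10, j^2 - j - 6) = 1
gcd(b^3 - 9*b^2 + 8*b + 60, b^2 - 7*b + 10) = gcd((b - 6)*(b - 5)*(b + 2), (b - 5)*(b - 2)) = b - 5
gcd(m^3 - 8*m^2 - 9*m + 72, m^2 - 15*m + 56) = m - 8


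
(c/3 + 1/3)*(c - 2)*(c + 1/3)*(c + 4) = c^4/3 + 10*c^3/9 - 5*c^2/3 - 10*c/3 - 8/9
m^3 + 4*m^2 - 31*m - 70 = (m - 5)*(m + 2)*(m + 7)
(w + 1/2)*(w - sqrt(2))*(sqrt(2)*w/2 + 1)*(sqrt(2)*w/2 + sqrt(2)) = w^4/2 + 5*w^3/4 - w^2/2 - 5*w/2 - 1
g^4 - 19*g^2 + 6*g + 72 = (g - 3)^2*(g + 2)*(g + 4)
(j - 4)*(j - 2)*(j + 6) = j^3 - 28*j + 48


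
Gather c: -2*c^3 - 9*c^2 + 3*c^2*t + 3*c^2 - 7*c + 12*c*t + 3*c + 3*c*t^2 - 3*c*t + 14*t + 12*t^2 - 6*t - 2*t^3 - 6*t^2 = -2*c^3 + c^2*(3*t - 6) + c*(3*t^2 + 9*t - 4) - 2*t^3 + 6*t^2 + 8*t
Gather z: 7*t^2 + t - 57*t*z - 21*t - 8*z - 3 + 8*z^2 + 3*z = 7*t^2 - 20*t + 8*z^2 + z*(-57*t - 5) - 3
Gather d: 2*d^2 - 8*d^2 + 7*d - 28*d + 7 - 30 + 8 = -6*d^2 - 21*d - 15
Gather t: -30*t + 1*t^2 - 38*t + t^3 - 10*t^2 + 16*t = t^3 - 9*t^2 - 52*t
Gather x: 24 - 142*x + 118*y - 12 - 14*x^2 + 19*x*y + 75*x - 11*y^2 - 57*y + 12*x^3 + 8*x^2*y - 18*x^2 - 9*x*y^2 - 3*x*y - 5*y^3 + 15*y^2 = 12*x^3 + x^2*(8*y - 32) + x*(-9*y^2 + 16*y - 67) - 5*y^3 + 4*y^2 + 61*y + 12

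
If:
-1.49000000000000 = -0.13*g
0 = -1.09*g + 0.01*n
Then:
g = 11.46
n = 1249.31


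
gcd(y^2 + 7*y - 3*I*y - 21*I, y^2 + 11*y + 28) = y + 7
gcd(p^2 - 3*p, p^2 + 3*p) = p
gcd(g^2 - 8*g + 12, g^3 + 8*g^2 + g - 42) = g - 2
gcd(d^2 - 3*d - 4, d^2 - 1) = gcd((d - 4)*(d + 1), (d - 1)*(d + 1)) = d + 1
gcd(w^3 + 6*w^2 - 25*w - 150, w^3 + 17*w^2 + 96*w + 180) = w^2 + 11*w + 30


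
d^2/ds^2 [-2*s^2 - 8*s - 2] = -4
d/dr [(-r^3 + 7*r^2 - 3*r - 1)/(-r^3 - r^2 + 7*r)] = (8*r^4 - 20*r^3 + 43*r^2 - 2*r + 7)/(r^2*(r^4 + 2*r^3 - 13*r^2 - 14*r + 49))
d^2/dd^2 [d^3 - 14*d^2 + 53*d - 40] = 6*d - 28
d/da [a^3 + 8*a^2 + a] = 3*a^2 + 16*a + 1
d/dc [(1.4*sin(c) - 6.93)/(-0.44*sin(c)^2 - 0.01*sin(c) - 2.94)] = (0.616*sin(c)^2 - 6.0984*sin(c) - 4.1853)*cos(c)/(0.1936*sin(c)^4 + 0.0088*sin(c)^3 + 2.5873*sin(c)^2 + 0.0588*sin(c) + 8.6436)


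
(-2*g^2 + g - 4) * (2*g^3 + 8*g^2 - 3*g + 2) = -4*g^5 - 14*g^4 + 6*g^3 - 39*g^2 + 14*g - 8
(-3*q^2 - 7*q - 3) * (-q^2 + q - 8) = 3*q^4 + 4*q^3 + 20*q^2 + 53*q + 24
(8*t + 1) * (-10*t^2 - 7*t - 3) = -80*t^3 - 66*t^2 - 31*t - 3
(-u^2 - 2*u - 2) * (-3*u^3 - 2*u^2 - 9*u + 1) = 3*u^5 + 8*u^4 + 19*u^3 + 21*u^2 + 16*u - 2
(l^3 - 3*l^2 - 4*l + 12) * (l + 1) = l^4 - 2*l^3 - 7*l^2 + 8*l + 12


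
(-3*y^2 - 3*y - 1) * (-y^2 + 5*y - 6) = 3*y^4 - 12*y^3 + 4*y^2 + 13*y + 6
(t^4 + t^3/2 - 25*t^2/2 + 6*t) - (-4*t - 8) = t^4 + t^3/2 - 25*t^2/2 + 10*t + 8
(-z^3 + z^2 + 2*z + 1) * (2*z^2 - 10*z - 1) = -2*z^5 + 12*z^4 - 5*z^3 - 19*z^2 - 12*z - 1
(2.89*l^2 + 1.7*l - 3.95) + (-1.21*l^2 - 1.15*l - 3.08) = 1.68*l^2 + 0.55*l - 7.03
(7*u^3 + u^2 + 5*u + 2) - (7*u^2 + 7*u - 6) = 7*u^3 - 6*u^2 - 2*u + 8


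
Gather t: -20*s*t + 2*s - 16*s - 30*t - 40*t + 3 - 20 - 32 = -14*s + t*(-20*s - 70) - 49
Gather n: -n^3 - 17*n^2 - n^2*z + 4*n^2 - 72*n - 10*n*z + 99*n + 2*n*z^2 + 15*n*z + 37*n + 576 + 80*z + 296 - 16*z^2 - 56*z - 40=-n^3 + n^2*(-z - 13) + n*(2*z^2 + 5*z + 64) - 16*z^2 + 24*z + 832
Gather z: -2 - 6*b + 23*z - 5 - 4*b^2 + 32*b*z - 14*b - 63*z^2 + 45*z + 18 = -4*b^2 - 20*b - 63*z^2 + z*(32*b + 68) + 11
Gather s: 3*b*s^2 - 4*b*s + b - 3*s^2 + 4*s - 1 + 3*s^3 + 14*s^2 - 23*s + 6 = b + 3*s^3 + s^2*(3*b + 11) + s*(-4*b - 19) + 5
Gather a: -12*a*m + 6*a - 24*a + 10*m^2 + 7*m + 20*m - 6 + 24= a*(-12*m - 18) + 10*m^2 + 27*m + 18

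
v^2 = v^2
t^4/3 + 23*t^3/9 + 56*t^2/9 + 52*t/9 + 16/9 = (t/3 + 1/3)*(t + 2/3)*(t + 2)*(t + 4)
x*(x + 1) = x^2 + x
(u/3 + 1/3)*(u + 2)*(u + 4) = u^3/3 + 7*u^2/3 + 14*u/3 + 8/3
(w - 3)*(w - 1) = w^2 - 4*w + 3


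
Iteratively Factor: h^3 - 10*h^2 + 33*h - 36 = (h - 3)*(h^2 - 7*h + 12) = (h - 3)^2*(h - 4)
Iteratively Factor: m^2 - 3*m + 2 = (m - 1)*(m - 2)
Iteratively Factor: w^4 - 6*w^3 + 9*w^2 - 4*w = (w - 1)*(w^3 - 5*w^2 + 4*w) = (w - 1)^2*(w^2 - 4*w) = (w - 4)*(w - 1)^2*(w)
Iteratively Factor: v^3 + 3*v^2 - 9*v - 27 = (v + 3)*(v^2 - 9) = (v - 3)*(v + 3)*(v + 3)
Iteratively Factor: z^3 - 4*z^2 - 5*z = (z - 5)*(z^2 + z) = z*(z - 5)*(z + 1)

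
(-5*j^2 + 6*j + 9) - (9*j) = -5*j^2 - 3*j + 9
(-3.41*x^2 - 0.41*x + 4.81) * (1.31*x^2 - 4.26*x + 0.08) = -4.4671*x^4 + 13.9895*x^3 + 7.7749*x^2 - 20.5234*x + 0.3848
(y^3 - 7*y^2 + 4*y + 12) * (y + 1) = y^4 - 6*y^3 - 3*y^2 + 16*y + 12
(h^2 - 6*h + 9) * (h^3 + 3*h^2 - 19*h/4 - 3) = h^5 - 3*h^4 - 55*h^3/4 + 105*h^2/2 - 99*h/4 - 27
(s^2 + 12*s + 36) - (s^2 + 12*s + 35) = 1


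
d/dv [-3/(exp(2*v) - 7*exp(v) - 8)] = (6*exp(v) - 21)*exp(v)/(-exp(2*v) + 7*exp(v) + 8)^2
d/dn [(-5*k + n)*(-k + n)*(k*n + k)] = k*(5*k^2 - 12*k*n - 6*k + 3*n^2 + 2*n)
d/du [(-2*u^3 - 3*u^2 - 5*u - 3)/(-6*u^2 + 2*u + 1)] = (12*u^4 - 8*u^3 - 42*u^2 - 42*u + 1)/(36*u^4 - 24*u^3 - 8*u^2 + 4*u + 1)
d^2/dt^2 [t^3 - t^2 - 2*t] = 6*t - 2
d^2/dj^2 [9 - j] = 0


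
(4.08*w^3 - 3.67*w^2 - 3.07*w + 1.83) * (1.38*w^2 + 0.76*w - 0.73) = 5.6304*w^5 - 1.9638*w^4 - 10.0042*w^3 + 2.8713*w^2 + 3.6319*w - 1.3359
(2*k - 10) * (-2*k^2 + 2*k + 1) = -4*k^3 + 24*k^2 - 18*k - 10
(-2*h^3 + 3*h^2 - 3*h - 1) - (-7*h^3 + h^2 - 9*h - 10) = 5*h^3 + 2*h^2 + 6*h + 9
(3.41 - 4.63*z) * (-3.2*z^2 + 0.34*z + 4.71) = 14.816*z^3 - 12.4862*z^2 - 20.6479*z + 16.0611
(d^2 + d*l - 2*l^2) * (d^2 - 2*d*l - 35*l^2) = d^4 - d^3*l - 39*d^2*l^2 - 31*d*l^3 + 70*l^4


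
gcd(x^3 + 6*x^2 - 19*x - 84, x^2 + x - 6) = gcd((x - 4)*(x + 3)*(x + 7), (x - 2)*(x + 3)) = x + 3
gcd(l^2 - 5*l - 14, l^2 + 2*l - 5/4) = 1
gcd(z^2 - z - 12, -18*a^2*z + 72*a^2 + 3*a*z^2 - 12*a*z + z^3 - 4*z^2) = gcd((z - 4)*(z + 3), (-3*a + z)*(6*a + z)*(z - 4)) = z - 4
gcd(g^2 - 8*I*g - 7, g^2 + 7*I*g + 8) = g - I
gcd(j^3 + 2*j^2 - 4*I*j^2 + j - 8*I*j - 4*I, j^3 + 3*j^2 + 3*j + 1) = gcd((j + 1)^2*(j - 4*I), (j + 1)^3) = j^2 + 2*j + 1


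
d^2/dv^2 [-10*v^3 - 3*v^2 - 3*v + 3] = -60*v - 6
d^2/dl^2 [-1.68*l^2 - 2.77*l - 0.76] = -3.36000000000000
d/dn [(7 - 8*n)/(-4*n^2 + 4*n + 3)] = 4*(-8*n^2 + 14*n - 13)/(16*n^4 - 32*n^3 - 8*n^2 + 24*n + 9)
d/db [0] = 0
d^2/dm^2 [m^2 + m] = 2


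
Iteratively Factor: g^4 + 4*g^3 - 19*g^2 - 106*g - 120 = (g + 4)*(g^3 - 19*g - 30) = (g - 5)*(g + 4)*(g^2 + 5*g + 6) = (g - 5)*(g + 2)*(g + 4)*(g + 3)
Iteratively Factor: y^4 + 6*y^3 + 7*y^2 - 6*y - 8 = (y - 1)*(y^3 + 7*y^2 + 14*y + 8) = (y - 1)*(y + 2)*(y^2 + 5*y + 4) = (y - 1)*(y + 2)*(y + 4)*(y + 1)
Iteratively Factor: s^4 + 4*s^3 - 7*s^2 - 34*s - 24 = (s - 3)*(s^3 + 7*s^2 + 14*s + 8) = (s - 3)*(s + 1)*(s^2 + 6*s + 8) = (s - 3)*(s + 1)*(s + 4)*(s + 2)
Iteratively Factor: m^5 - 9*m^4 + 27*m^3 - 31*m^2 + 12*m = (m - 4)*(m^4 - 5*m^3 + 7*m^2 - 3*m) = (m - 4)*(m - 3)*(m^3 - 2*m^2 + m) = (m - 4)*(m - 3)*(m - 1)*(m^2 - m) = m*(m - 4)*(m - 3)*(m - 1)*(m - 1)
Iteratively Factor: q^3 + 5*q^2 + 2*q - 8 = (q + 4)*(q^2 + q - 2) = (q + 2)*(q + 4)*(q - 1)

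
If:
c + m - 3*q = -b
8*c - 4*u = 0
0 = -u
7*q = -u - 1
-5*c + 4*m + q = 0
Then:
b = -13/28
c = 0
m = 1/28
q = -1/7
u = 0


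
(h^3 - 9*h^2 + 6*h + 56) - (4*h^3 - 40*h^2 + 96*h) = -3*h^3 + 31*h^2 - 90*h + 56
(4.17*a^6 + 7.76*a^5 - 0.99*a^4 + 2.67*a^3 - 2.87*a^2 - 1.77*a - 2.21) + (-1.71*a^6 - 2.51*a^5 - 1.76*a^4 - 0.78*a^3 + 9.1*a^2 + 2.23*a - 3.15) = 2.46*a^6 + 5.25*a^5 - 2.75*a^4 + 1.89*a^3 + 6.23*a^2 + 0.46*a - 5.36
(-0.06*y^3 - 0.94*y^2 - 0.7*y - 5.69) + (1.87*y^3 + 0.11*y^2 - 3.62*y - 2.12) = 1.81*y^3 - 0.83*y^2 - 4.32*y - 7.81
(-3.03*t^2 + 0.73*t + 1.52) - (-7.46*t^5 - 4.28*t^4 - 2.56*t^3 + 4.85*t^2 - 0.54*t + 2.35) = 7.46*t^5 + 4.28*t^4 + 2.56*t^3 - 7.88*t^2 + 1.27*t - 0.83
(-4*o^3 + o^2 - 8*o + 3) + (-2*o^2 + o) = -4*o^3 - o^2 - 7*o + 3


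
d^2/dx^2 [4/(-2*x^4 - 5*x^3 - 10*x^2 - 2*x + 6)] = 8*((12*x^2 + 15*x + 10)*(2*x^4 + 5*x^3 + 10*x^2 + 2*x - 6) - (8*x^3 + 15*x^2 + 20*x + 2)^2)/(2*x^4 + 5*x^3 + 10*x^2 + 2*x - 6)^3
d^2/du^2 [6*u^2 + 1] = 12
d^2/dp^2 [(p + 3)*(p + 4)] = 2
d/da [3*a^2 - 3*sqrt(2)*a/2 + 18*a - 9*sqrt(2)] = 6*a - 3*sqrt(2)/2 + 18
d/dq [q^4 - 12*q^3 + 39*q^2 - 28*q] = 4*q^3 - 36*q^2 + 78*q - 28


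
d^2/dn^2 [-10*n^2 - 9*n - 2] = -20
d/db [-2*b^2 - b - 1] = -4*b - 1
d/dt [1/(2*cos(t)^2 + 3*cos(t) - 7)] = (4*cos(t) + 3)*sin(t)/(3*cos(t) + cos(2*t) - 6)^2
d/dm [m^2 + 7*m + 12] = 2*m + 7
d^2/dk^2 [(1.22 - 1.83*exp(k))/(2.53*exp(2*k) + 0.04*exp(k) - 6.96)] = (-11.713647*exp(4*k) + 31.421588*exp(3*k) - 192.974232*exp(2*k) + 85.423424*exp(k) - 88.30848)*exp(k)/(16.194277*exp(6*k) + 0.768108*exp(5*k) - 133.638648*exp(4*k) - 4.226048*exp(3*k) + 367.638336*exp(2*k) + 5.812992*exp(k) - 337.153536)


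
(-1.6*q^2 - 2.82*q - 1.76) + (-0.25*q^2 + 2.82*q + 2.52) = 0.76 - 1.85*q^2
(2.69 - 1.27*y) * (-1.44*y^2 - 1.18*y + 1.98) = 1.8288*y^3 - 2.375*y^2 - 5.6888*y + 5.3262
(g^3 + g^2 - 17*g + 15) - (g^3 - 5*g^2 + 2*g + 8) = 6*g^2 - 19*g + 7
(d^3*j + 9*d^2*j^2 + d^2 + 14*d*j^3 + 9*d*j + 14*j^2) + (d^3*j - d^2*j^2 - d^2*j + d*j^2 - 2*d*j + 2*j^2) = 2*d^3*j + 8*d^2*j^2 - d^2*j + d^2 + 14*d*j^3 + d*j^2 + 7*d*j + 16*j^2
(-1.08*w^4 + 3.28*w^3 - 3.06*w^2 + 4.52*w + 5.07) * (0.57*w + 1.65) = -0.6156*w^5 + 0.0875999999999997*w^4 + 3.6678*w^3 - 2.4726*w^2 + 10.3479*w + 8.3655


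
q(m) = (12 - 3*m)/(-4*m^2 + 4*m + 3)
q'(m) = (12 - 3*m)*(8*m - 4)/(-4*m^2 + 4*m + 3)^2 - 3/(-4*m^2 + 4*m + 3)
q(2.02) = -1.13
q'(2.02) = 3.20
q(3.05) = -0.13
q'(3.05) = 0.26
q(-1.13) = -2.32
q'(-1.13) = -4.12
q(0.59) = 2.58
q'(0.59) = -0.29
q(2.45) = -0.41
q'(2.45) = 0.84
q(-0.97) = -3.21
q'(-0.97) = -7.49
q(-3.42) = -0.39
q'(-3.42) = -0.16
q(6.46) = 0.05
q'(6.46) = 0.00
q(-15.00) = -0.06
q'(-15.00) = 0.00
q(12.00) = 0.05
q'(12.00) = 0.00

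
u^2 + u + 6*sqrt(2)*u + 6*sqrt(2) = (u + 1)*(u + 6*sqrt(2))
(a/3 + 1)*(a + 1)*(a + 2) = a^3/3 + 2*a^2 + 11*a/3 + 2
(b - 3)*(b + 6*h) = b^2 + 6*b*h - 3*b - 18*h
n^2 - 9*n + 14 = (n - 7)*(n - 2)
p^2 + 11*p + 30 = (p + 5)*(p + 6)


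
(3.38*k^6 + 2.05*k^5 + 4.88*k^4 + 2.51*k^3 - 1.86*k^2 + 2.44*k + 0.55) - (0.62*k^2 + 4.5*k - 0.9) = 3.38*k^6 + 2.05*k^5 + 4.88*k^4 + 2.51*k^3 - 2.48*k^2 - 2.06*k + 1.45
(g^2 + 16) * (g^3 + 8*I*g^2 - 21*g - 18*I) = g^5 + 8*I*g^4 - 5*g^3 + 110*I*g^2 - 336*g - 288*I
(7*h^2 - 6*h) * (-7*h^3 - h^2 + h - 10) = -49*h^5 + 35*h^4 + 13*h^3 - 76*h^2 + 60*h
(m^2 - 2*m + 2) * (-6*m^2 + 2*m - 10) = -6*m^4 + 14*m^3 - 26*m^2 + 24*m - 20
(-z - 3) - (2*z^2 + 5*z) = -2*z^2 - 6*z - 3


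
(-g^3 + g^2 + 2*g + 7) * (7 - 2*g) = 2*g^4 - 9*g^3 + 3*g^2 + 49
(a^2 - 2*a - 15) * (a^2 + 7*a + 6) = a^4 + 5*a^3 - 23*a^2 - 117*a - 90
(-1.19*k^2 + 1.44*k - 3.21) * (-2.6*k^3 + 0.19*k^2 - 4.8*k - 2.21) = 3.094*k^5 - 3.9701*k^4 + 14.3316*k^3 - 4.892*k^2 + 12.2256*k + 7.0941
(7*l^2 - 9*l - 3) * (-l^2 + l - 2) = -7*l^4 + 16*l^3 - 20*l^2 + 15*l + 6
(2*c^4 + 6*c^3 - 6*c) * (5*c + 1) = 10*c^5 + 32*c^4 + 6*c^3 - 30*c^2 - 6*c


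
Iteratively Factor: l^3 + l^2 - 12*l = (l)*(l^2 + l - 12) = l*(l - 3)*(l + 4)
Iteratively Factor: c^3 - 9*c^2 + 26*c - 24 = (c - 2)*(c^2 - 7*c + 12) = (c - 4)*(c - 2)*(c - 3)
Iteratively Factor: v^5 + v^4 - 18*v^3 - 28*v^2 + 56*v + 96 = (v - 2)*(v^4 + 3*v^3 - 12*v^2 - 52*v - 48) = (v - 2)*(v + 2)*(v^3 + v^2 - 14*v - 24) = (v - 2)*(v + 2)*(v + 3)*(v^2 - 2*v - 8) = (v - 4)*(v - 2)*(v + 2)*(v + 3)*(v + 2)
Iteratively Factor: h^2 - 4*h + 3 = (h - 1)*(h - 3)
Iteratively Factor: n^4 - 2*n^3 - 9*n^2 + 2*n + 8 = (n + 1)*(n^3 - 3*n^2 - 6*n + 8) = (n - 4)*(n + 1)*(n^2 + n - 2) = (n - 4)*(n - 1)*(n + 1)*(n + 2)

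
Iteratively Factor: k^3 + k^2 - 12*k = (k - 3)*(k^2 + 4*k) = (k - 3)*(k + 4)*(k)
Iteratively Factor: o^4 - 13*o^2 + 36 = (o + 2)*(o^3 - 2*o^2 - 9*o + 18) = (o - 2)*(o + 2)*(o^2 - 9) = (o - 3)*(o - 2)*(o + 2)*(o + 3)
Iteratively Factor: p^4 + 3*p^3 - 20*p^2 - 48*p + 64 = (p + 4)*(p^3 - p^2 - 16*p + 16) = (p + 4)^2*(p^2 - 5*p + 4) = (p - 4)*(p + 4)^2*(p - 1)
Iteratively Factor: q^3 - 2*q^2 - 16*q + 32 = (q + 4)*(q^2 - 6*q + 8) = (q - 4)*(q + 4)*(q - 2)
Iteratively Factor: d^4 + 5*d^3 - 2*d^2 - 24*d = (d + 4)*(d^3 + d^2 - 6*d) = (d - 2)*(d + 4)*(d^2 + 3*d) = d*(d - 2)*(d + 4)*(d + 3)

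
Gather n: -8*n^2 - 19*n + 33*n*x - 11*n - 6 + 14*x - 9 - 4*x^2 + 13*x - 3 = -8*n^2 + n*(33*x - 30) - 4*x^2 + 27*x - 18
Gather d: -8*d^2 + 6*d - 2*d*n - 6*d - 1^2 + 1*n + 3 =-8*d^2 - 2*d*n + n + 2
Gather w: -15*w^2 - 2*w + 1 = -15*w^2 - 2*w + 1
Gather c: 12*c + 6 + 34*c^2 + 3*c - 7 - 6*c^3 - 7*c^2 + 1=-6*c^3 + 27*c^2 + 15*c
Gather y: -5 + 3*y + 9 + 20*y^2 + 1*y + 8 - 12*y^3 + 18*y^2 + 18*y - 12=-12*y^3 + 38*y^2 + 22*y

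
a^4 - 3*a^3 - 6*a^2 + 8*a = a*(a - 4)*(a - 1)*(a + 2)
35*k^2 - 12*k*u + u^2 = (-7*k + u)*(-5*k + u)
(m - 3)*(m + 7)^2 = m^3 + 11*m^2 + 7*m - 147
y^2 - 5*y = y*(y - 5)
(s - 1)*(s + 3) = s^2 + 2*s - 3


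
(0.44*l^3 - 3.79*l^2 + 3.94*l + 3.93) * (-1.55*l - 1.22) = -0.682*l^4 + 5.3377*l^3 - 1.4832*l^2 - 10.8983*l - 4.7946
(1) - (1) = 0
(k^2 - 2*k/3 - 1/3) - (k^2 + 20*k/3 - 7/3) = 2 - 22*k/3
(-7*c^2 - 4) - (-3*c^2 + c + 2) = -4*c^2 - c - 6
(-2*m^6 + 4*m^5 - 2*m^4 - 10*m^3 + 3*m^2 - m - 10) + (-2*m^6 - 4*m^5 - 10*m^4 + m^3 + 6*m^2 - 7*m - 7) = -4*m^6 - 12*m^4 - 9*m^3 + 9*m^2 - 8*m - 17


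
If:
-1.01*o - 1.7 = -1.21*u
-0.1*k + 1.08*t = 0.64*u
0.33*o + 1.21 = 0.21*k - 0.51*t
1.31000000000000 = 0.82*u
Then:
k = 10.87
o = 0.23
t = 1.95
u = 1.60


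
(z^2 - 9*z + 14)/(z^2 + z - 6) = (z - 7)/(z + 3)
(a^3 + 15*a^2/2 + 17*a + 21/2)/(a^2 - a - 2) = (2*a^2 + 13*a + 21)/(2*(a - 2))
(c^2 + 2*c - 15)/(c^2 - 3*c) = (c + 5)/c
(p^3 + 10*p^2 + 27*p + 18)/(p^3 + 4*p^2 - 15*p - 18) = (p + 3)/(p - 3)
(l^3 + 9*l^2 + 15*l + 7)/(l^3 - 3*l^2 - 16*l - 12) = (l^2 + 8*l + 7)/(l^2 - 4*l - 12)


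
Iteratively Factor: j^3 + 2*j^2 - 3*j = (j)*(j^2 + 2*j - 3) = j*(j + 3)*(j - 1)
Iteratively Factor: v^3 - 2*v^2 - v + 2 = (v - 1)*(v^2 - v - 2) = (v - 2)*(v - 1)*(v + 1)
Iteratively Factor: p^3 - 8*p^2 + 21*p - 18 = (p - 3)*(p^2 - 5*p + 6) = (p - 3)^2*(p - 2)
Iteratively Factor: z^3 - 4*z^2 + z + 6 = (z + 1)*(z^2 - 5*z + 6) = (z - 3)*(z + 1)*(z - 2)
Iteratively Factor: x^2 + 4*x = (x)*(x + 4)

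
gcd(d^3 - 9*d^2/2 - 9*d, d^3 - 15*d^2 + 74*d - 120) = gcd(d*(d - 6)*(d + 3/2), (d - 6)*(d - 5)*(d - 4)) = d - 6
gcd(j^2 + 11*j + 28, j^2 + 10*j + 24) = j + 4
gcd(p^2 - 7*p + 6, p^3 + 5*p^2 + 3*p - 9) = p - 1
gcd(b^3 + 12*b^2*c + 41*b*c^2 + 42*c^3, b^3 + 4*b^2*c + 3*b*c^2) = b + 3*c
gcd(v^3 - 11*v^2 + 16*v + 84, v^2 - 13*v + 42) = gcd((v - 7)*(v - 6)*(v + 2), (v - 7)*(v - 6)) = v^2 - 13*v + 42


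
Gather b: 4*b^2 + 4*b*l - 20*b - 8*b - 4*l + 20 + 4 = 4*b^2 + b*(4*l - 28) - 4*l + 24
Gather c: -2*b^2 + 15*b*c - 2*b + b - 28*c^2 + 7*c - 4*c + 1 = -2*b^2 - b - 28*c^2 + c*(15*b + 3) + 1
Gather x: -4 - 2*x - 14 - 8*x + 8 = -10*x - 10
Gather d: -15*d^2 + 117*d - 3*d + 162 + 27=-15*d^2 + 114*d + 189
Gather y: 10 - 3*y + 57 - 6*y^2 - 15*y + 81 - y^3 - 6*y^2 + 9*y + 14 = -y^3 - 12*y^2 - 9*y + 162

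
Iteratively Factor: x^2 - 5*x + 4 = (x - 1)*(x - 4)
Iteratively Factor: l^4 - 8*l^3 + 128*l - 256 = (l + 4)*(l^3 - 12*l^2 + 48*l - 64) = (l - 4)*(l + 4)*(l^2 - 8*l + 16) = (l - 4)^2*(l + 4)*(l - 4)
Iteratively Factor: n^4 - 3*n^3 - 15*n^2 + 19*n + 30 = (n - 2)*(n^3 - n^2 - 17*n - 15) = (n - 2)*(n + 1)*(n^2 - 2*n - 15) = (n - 5)*(n - 2)*(n + 1)*(n + 3)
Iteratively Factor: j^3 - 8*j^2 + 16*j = (j - 4)*(j^2 - 4*j) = (j - 4)^2*(j)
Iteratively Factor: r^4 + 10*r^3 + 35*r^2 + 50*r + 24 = (r + 4)*(r^3 + 6*r^2 + 11*r + 6) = (r + 3)*(r + 4)*(r^2 + 3*r + 2) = (r + 2)*(r + 3)*(r + 4)*(r + 1)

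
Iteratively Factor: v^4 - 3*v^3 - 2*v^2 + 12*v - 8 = (v + 2)*(v^3 - 5*v^2 + 8*v - 4) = (v - 2)*(v + 2)*(v^2 - 3*v + 2) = (v - 2)^2*(v + 2)*(v - 1)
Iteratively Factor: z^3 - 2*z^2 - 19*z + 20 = (z - 1)*(z^2 - z - 20) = (z - 5)*(z - 1)*(z + 4)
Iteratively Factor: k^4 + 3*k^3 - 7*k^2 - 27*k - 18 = (k - 3)*(k^3 + 6*k^2 + 11*k + 6) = (k - 3)*(k + 1)*(k^2 + 5*k + 6) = (k - 3)*(k + 1)*(k + 3)*(k + 2)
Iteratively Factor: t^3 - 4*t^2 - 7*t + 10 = (t + 2)*(t^2 - 6*t + 5) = (t - 1)*(t + 2)*(t - 5)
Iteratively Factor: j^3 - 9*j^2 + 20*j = (j - 4)*(j^2 - 5*j) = (j - 5)*(j - 4)*(j)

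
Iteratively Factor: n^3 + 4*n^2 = (n)*(n^2 + 4*n) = n^2*(n + 4)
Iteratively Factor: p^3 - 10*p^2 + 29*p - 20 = (p - 5)*(p^2 - 5*p + 4) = (p - 5)*(p - 1)*(p - 4)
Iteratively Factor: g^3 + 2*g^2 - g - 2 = (g - 1)*(g^2 + 3*g + 2) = (g - 1)*(g + 1)*(g + 2)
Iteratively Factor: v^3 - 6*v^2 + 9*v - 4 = (v - 4)*(v^2 - 2*v + 1) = (v - 4)*(v - 1)*(v - 1)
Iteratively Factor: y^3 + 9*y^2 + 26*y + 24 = (y + 2)*(y^2 + 7*y + 12) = (y + 2)*(y + 3)*(y + 4)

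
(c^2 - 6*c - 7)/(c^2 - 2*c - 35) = (c + 1)/(c + 5)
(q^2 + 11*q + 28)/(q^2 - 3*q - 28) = (q + 7)/(q - 7)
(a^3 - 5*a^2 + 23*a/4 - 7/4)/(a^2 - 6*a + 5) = (a^2 - 4*a + 7/4)/(a - 5)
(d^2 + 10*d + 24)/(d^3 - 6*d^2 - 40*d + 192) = (d + 4)/(d^2 - 12*d + 32)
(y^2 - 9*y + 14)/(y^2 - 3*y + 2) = (y - 7)/(y - 1)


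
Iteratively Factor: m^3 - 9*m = (m)*(m^2 - 9) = m*(m + 3)*(m - 3)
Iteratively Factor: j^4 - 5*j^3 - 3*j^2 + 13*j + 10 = (j - 2)*(j^3 - 3*j^2 - 9*j - 5) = (j - 2)*(j + 1)*(j^2 - 4*j - 5) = (j - 2)*(j + 1)^2*(j - 5)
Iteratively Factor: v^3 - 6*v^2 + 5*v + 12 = (v + 1)*(v^2 - 7*v + 12) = (v - 4)*(v + 1)*(v - 3)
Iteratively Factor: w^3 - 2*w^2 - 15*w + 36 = (w - 3)*(w^2 + w - 12) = (w - 3)^2*(w + 4)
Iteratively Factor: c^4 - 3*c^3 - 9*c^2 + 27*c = (c - 3)*(c^3 - 9*c) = c*(c - 3)*(c^2 - 9) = c*(c - 3)^2*(c + 3)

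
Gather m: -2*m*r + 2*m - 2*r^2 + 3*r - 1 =m*(2 - 2*r) - 2*r^2 + 3*r - 1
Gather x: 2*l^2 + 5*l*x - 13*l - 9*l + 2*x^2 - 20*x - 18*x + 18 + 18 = 2*l^2 - 22*l + 2*x^2 + x*(5*l - 38) + 36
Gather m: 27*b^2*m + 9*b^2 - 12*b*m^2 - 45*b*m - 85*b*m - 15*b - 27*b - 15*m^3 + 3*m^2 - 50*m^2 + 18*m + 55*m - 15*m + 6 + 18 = 9*b^2 - 42*b - 15*m^3 + m^2*(-12*b - 47) + m*(27*b^2 - 130*b + 58) + 24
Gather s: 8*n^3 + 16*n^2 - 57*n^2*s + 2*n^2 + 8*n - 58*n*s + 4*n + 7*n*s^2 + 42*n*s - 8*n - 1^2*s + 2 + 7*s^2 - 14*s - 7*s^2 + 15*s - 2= 8*n^3 + 18*n^2 + 7*n*s^2 + 4*n + s*(-57*n^2 - 16*n)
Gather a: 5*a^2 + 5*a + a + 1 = 5*a^2 + 6*a + 1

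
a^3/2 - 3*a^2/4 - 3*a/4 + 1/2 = (a/2 + 1/2)*(a - 2)*(a - 1/2)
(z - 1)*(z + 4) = z^2 + 3*z - 4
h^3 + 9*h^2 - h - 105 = (h - 3)*(h + 5)*(h + 7)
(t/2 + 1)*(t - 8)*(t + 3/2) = t^3/2 - 9*t^2/4 - 25*t/2 - 12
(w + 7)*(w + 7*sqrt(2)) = w^2 + 7*w + 7*sqrt(2)*w + 49*sqrt(2)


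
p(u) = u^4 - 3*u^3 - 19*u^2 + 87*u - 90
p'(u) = 4*u^3 - 9*u^2 - 38*u + 87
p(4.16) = 26.62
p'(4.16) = 61.13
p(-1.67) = -266.53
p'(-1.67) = 106.73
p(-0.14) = -102.54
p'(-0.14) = 92.13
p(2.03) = 0.20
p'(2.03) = 6.23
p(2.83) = 0.19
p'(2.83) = -1.96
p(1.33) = -11.83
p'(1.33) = 29.95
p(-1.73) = -272.88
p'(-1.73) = 105.09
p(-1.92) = -292.26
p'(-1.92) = 98.47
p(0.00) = -90.00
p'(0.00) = 87.00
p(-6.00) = 648.00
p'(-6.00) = -873.00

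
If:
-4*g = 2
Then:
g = -1/2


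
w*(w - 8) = w^2 - 8*w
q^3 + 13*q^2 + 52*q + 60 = (q + 2)*(q + 5)*(q + 6)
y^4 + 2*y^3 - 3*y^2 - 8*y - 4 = (y - 2)*(y + 1)^2*(y + 2)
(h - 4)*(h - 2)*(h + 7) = h^3 + h^2 - 34*h + 56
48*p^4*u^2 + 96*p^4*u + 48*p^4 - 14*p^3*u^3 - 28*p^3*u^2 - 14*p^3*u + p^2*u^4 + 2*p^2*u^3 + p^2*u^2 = (-8*p + u)*(-6*p + u)*(p*u + p)^2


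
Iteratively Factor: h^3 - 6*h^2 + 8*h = (h - 4)*(h^2 - 2*h) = h*(h - 4)*(h - 2)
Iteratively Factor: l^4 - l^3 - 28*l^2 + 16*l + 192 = (l - 4)*(l^3 + 3*l^2 - 16*l - 48) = (l - 4)^2*(l^2 + 7*l + 12) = (l - 4)^2*(l + 3)*(l + 4)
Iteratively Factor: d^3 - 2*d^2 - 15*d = (d)*(d^2 - 2*d - 15) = d*(d - 5)*(d + 3)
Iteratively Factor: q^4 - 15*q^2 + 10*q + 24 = (q + 1)*(q^3 - q^2 - 14*q + 24) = (q - 2)*(q + 1)*(q^2 + q - 12) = (q - 2)*(q + 1)*(q + 4)*(q - 3)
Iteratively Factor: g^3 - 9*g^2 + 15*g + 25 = (g - 5)*(g^2 - 4*g - 5) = (g - 5)^2*(g + 1)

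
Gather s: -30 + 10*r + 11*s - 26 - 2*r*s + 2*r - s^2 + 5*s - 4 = 12*r - s^2 + s*(16 - 2*r) - 60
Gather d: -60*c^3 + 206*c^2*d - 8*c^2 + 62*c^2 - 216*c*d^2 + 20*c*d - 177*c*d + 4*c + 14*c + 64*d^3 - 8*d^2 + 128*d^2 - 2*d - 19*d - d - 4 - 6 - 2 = -60*c^3 + 54*c^2 + 18*c + 64*d^3 + d^2*(120 - 216*c) + d*(206*c^2 - 157*c - 22) - 12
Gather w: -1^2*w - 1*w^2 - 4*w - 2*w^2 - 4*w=-3*w^2 - 9*w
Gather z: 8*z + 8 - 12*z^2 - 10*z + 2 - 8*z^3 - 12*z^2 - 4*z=-8*z^3 - 24*z^2 - 6*z + 10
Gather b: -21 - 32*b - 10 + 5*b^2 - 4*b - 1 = 5*b^2 - 36*b - 32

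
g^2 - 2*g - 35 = (g - 7)*(g + 5)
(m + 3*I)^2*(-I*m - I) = -I*m^3 + 6*m^2 - I*m^2 + 6*m + 9*I*m + 9*I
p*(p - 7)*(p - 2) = p^3 - 9*p^2 + 14*p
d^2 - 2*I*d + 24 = (d - 6*I)*(d + 4*I)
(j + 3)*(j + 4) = j^2 + 7*j + 12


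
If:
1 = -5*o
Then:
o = -1/5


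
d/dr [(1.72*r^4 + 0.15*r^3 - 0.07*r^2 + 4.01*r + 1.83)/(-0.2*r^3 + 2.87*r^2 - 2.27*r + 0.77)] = (-0.344*r^6 + 9.8728*r^5 - 11.2967*r^4 + 6.2206*r^3 - 9.9053*r^2 - 10.612*r + 7.2418)/(0.04*r^6 - 1.148*r^5 + 9.1449*r^4 - 13.3378*r^3 + 9.5727*r^2 - 3.4958*r + 0.5929)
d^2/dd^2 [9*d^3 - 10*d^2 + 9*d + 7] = 54*d - 20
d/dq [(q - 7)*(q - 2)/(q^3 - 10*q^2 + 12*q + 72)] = (-q^3 + 12*q^2 - 48*q + 136)/(q^5 - 14*q^4 + 40*q^3 + 144*q^2 - 432*q - 864)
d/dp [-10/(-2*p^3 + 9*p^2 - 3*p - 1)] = 30*(-2*p^2 + 6*p - 1)/(2*p^3 - 9*p^2 + 3*p + 1)^2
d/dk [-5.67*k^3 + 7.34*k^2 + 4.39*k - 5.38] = -17.01*k^2 + 14.68*k + 4.39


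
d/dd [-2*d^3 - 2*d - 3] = -6*d^2 - 2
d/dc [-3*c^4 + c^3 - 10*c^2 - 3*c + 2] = -12*c^3 + 3*c^2 - 20*c - 3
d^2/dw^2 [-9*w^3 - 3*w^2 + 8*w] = -54*w - 6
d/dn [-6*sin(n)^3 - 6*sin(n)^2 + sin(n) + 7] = (-18*sin(n)^2 - 12*sin(n) + 1)*cos(n)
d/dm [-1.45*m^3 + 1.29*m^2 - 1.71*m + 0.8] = -4.35*m^2 + 2.58*m - 1.71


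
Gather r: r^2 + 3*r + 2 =r^2 + 3*r + 2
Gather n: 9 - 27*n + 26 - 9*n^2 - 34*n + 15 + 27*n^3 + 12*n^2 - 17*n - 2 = 27*n^3 + 3*n^2 - 78*n + 48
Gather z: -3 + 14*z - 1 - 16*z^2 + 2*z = -16*z^2 + 16*z - 4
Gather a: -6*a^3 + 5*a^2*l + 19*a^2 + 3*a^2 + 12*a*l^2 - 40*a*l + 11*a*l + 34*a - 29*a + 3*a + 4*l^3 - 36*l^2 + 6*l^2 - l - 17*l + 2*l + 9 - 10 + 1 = -6*a^3 + a^2*(5*l + 22) + a*(12*l^2 - 29*l + 8) + 4*l^3 - 30*l^2 - 16*l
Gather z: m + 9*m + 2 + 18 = 10*m + 20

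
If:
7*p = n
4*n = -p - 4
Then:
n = -28/29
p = -4/29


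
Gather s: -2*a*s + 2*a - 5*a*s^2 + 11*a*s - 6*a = -5*a*s^2 + 9*a*s - 4*a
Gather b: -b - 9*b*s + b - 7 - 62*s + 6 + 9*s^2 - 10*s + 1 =-9*b*s + 9*s^2 - 72*s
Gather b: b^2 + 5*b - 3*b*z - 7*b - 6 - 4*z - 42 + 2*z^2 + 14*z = b^2 + b*(-3*z - 2) + 2*z^2 + 10*z - 48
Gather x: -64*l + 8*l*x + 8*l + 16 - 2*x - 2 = -56*l + x*(8*l - 2) + 14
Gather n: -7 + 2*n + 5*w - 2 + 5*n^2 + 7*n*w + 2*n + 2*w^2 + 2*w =5*n^2 + n*(7*w + 4) + 2*w^2 + 7*w - 9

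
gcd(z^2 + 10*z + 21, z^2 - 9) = z + 3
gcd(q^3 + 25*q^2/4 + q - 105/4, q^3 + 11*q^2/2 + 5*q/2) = q + 5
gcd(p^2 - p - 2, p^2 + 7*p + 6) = p + 1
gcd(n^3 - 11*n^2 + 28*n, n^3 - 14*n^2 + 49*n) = n^2 - 7*n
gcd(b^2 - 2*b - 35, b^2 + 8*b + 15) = b + 5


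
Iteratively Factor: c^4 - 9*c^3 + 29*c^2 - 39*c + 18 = (c - 2)*(c^3 - 7*c^2 + 15*c - 9) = (c - 2)*(c - 1)*(c^2 - 6*c + 9) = (c - 3)*(c - 2)*(c - 1)*(c - 3)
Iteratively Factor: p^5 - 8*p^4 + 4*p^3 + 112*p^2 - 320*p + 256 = (p - 4)*(p^4 - 4*p^3 - 12*p^2 + 64*p - 64) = (p - 4)*(p - 2)*(p^3 - 2*p^2 - 16*p + 32) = (p - 4)*(p - 2)*(p + 4)*(p^2 - 6*p + 8) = (p - 4)*(p - 2)^2*(p + 4)*(p - 4)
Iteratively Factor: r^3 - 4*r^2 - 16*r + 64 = (r - 4)*(r^2 - 16) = (r - 4)*(r + 4)*(r - 4)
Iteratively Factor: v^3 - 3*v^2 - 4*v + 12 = (v - 2)*(v^2 - v - 6) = (v - 3)*(v - 2)*(v + 2)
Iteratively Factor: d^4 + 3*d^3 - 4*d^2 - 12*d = (d)*(d^3 + 3*d^2 - 4*d - 12) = d*(d + 2)*(d^2 + d - 6) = d*(d - 2)*(d + 2)*(d + 3)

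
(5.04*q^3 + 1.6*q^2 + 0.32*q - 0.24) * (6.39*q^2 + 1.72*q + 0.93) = 32.2056*q^5 + 18.8928*q^4 + 9.484*q^3 + 0.5048*q^2 - 0.1152*q - 0.2232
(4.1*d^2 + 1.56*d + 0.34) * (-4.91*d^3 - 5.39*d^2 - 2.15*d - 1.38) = -20.131*d^5 - 29.7586*d^4 - 18.8928*d^3 - 10.8446*d^2 - 2.8838*d - 0.4692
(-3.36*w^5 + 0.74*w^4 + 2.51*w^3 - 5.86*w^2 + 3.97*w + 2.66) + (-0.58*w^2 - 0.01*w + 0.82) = -3.36*w^5 + 0.74*w^4 + 2.51*w^3 - 6.44*w^2 + 3.96*w + 3.48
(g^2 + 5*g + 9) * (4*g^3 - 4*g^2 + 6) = 4*g^5 + 16*g^4 + 16*g^3 - 30*g^2 + 30*g + 54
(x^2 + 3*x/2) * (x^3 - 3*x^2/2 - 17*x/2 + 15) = x^5 - 43*x^3/4 + 9*x^2/4 + 45*x/2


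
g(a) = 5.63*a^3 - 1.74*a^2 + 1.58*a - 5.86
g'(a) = 16.89*a^2 - 3.48*a + 1.58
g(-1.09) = -16.94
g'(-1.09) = 25.44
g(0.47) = -4.92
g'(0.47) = 3.68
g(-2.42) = -99.66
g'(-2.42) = 108.92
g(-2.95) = -170.20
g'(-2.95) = 158.83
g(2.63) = 88.68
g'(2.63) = 109.25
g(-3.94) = -383.44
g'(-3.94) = 277.48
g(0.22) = -5.54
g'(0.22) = 1.63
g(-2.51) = -109.82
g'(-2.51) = 116.72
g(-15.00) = -19422.31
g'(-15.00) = 3854.03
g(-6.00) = -1294.06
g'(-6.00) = 630.50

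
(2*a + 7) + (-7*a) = 7 - 5*a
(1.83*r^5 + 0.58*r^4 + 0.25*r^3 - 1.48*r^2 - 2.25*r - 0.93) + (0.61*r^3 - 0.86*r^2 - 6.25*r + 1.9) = 1.83*r^5 + 0.58*r^4 + 0.86*r^3 - 2.34*r^2 - 8.5*r + 0.97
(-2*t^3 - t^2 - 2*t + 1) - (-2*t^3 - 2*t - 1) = 2 - t^2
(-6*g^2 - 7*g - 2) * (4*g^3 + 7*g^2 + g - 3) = -24*g^5 - 70*g^4 - 63*g^3 - 3*g^2 + 19*g + 6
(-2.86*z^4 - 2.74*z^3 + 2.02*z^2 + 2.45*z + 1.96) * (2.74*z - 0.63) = -7.8364*z^5 - 5.7058*z^4 + 7.261*z^3 + 5.4404*z^2 + 3.8269*z - 1.2348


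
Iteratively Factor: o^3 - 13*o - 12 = (o + 1)*(o^2 - o - 12) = (o - 4)*(o + 1)*(o + 3)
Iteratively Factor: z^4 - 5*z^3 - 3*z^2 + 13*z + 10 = (z - 2)*(z^3 - 3*z^2 - 9*z - 5) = (z - 2)*(z + 1)*(z^2 - 4*z - 5) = (z - 5)*(z - 2)*(z + 1)*(z + 1)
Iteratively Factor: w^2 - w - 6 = (w - 3)*(w + 2)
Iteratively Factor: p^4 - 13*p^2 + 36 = (p + 2)*(p^3 - 2*p^2 - 9*p + 18) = (p - 2)*(p + 2)*(p^2 - 9) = (p - 2)*(p + 2)*(p + 3)*(p - 3)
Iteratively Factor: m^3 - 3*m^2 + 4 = (m - 2)*(m^2 - m - 2) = (m - 2)*(m + 1)*(m - 2)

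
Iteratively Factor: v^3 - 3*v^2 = (v - 3)*(v^2) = v*(v - 3)*(v)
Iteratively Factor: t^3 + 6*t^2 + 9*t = (t + 3)*(t^2 + 3*t) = t*(t + 3)*(t + 3)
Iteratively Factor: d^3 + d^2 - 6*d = (d)*(d^2 + d - 6) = d*(d - 2)*(d + 3)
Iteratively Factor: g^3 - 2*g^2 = (g - 2)*(g^2) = g*(g - 2)*(g)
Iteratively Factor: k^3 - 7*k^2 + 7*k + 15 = (k - 3)*(k^2 - 4*k - 5) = (k - 3)*(k + 1)*(k - 5)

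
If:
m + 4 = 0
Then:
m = -4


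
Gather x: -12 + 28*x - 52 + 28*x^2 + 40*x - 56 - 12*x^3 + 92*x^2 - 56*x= -12*x^3 + 120*x^2 + 12*x - 120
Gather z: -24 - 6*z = -6*z - 24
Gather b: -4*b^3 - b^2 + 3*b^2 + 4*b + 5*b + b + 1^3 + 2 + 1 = -4*b^3 + 2*b^2 + 10*b + 4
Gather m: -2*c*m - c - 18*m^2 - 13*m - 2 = -c - 18*m^2 + m*(-2*c - 13) - 2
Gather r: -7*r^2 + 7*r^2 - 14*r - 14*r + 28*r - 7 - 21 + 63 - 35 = 0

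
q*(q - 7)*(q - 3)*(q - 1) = q^4 - 11*q^3 + 31*q^2 - 21*q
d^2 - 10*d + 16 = (d - 8)*(d - 2)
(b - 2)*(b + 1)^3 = b^4 + b^3 - 3*b^2 - 5*b - 2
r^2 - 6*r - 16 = (r - 8)*(r + 2)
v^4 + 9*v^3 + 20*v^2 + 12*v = v*(v + 1)*(v + 2)*(v + 6)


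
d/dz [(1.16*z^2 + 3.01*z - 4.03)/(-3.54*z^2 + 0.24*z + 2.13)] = (10.9338*z^2 - 23.5908*z + 7.3785)/(12.5316*z^4 - 1.6992*z^3 - 15.0228*z^2 + 1.0224*z + 4.5369)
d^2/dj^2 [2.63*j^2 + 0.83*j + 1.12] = 5.26000000000000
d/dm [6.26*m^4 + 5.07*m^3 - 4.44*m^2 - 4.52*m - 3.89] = 25.04*m^3 + 15.21*m^2 - 8.88*m - 4.52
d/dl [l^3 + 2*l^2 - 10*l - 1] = 3*l^2 + 4*l - 10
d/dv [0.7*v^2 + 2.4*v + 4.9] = 1.4*v + 2.4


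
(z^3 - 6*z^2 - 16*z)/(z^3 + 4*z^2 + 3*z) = (z^2 - 6*z - 16)/(z^2 + 4*z + 3)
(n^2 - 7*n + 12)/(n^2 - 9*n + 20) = (n - 3)/(n - 5)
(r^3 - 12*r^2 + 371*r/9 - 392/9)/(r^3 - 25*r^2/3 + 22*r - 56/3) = (3*r^2 - 29*r + 56)/(3*(r^2 - 6*r + 8))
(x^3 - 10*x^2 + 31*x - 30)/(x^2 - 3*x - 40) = (-x^3 + 10*x^2 - 31*x + 30)/(-x^2 + 3*x + 40)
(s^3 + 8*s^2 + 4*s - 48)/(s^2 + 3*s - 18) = (s^2 + 2*s - 8)/(s - 3)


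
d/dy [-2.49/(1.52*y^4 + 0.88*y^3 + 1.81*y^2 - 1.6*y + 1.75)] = (15.1392*y^3 + 6.5736*y^2 + 9.0138*y - 3.984)/(1.52*y^4 + 0.88*y^3 + 1.81*y^2 - 1.6*y + 1.75)^2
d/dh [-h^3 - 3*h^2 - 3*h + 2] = -3*h^2 - 6*h - 3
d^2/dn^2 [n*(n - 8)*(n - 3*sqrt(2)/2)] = 6*n - 16 - 3*sqrt(2)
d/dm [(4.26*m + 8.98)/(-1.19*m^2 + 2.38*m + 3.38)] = (5.0694*m^2 + 21.3724*m - 6.9736)/(1.4161*m^4 - 5.6644*m^3 - 2.38*m^2 + 16.0888*m + 11.4244)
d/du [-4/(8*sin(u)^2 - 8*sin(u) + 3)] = 32*(sin(2*u) - cos(u))/(-8*sin(u) - 4*cos(2*u) + 7)^2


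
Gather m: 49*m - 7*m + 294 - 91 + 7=42*m + 210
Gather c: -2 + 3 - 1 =0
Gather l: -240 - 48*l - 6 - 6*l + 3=-54*l - 243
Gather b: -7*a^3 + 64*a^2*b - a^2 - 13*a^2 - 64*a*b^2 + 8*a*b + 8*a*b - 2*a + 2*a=-7*a^3 - 14*a^2 - 64*a*b^2 + b*(64*a^2 + 16*a)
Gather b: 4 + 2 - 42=-36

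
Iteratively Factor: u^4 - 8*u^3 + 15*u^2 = (u - 5)*(u^3 - 3*u^2) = u*(u - 5)*(u^2 - 3*u) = u*(u - 5)*(u - 3)*(u)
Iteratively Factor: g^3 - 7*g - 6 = (g + 2)*(g^2 - 2*g - 3) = (g - 3)*(g + 2)*(g + 1)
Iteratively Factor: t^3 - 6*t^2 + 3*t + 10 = (t - 5)*(t^2 - t - 2) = (t - 5)*(t + 1)*(t - 2)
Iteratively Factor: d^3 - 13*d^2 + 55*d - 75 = (d - 5)*(d^2 - 8*d + 15) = (d - 5)^2*(d - 3)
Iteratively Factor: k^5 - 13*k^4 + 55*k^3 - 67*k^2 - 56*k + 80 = (k - 4)*(k^4 - 9*k^3 + 19*k^2 + 9*k - 20) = (k - 5)*(k - 4)*(k^3 - 4*k^2 - k + 4) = (k - 5)*(k - 4)^2*(k^2 - 1) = (k - 5)*(k - 4)^2*(k + 1)*(k - 1)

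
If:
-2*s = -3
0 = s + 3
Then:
No Solution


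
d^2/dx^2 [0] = 0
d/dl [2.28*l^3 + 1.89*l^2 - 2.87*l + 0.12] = 6.84*l^2 + 3.78*l - 2.87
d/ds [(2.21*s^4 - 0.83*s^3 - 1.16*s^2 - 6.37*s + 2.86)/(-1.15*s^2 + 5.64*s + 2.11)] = (-5.083*s^5 + 38.3477*s^4 + 9.29*s^3 - 19.1218*s^2 + 1.6828*s - 29.5711)/(1.3225*s^4 - 12.972*s^3 + 26.9566*s^2 + 23.8008*s + 4.4521)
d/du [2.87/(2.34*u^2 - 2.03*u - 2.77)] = (5.8261 - 13.4316*u)/(-2.34*u^2 + 2.03*u + 2.77)^2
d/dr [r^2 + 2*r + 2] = 2*r + 2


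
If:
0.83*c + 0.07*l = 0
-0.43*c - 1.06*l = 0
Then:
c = 0.00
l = 0.00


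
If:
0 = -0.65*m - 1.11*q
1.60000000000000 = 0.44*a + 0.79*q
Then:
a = 3.63636363636364 - 1.79545454545455*q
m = -1.70769230769231*q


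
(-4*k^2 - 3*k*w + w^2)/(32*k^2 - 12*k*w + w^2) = (k + w)/(-8*k + w)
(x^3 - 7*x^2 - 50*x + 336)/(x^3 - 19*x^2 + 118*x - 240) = (x + 7)/(x - 5)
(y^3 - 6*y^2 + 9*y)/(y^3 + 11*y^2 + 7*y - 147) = y*(y - 3)/(y^2 + 14*y + 49)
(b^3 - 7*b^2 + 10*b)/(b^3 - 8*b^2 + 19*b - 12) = b*(b^2 - 7*b + 10)/(b^3 - 8*b^2 + 19*b - 12)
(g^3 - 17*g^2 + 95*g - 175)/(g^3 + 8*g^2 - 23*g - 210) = (g^2 - 12*g + 35)/(g^2 + 13*g + 42)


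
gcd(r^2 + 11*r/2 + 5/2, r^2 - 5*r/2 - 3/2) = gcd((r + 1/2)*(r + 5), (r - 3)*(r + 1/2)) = r + 1/2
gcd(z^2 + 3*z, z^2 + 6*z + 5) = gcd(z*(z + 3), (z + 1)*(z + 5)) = 1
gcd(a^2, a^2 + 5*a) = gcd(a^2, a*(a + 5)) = a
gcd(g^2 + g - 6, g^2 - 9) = g + 3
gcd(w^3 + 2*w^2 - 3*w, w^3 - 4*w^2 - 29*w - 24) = w + 3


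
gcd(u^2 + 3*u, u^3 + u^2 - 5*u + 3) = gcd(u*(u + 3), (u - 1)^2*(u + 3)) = u + 3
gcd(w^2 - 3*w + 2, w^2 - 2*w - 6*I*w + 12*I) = w - 2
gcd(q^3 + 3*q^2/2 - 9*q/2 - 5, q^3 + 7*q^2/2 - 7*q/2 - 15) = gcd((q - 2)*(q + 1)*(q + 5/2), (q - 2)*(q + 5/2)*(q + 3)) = q^2 + q/2 - 5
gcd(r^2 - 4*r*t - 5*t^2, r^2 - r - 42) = 1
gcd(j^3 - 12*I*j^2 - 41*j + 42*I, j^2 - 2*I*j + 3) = j - 3*I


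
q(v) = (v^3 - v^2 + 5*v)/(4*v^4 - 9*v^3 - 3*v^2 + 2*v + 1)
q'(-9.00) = 0.00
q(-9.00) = -0.03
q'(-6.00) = -0.00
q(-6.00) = -0.04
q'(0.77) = 8.46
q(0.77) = -1.91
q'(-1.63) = -0.32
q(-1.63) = -0.27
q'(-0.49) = -16.33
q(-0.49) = -4.77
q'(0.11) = 3.70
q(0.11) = 0.46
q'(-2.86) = -0.05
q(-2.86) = -0.10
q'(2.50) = -174.10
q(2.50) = 7.61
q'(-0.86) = -3.48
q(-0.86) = -1.14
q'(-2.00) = -0.16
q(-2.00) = -0.18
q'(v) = (3*v^2 - 2*v + 5)/(4*v^4 - 9*v^3 - 3*v^2 + 2*v + 1) + (v^3 - v^2 + 5*v)*(-16*v^3 + 27*v^2 + 6*v - 2)/(4*v^4 - 9*v^3 - 3*v^2 + 2*v + 1)^2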